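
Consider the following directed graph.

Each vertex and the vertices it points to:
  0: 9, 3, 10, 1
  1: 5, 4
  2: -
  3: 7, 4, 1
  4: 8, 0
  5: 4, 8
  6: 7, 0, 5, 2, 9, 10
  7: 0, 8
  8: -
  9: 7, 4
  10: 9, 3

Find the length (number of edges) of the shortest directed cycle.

For each vertex v, BFS finds the shortest path from v back to v.
The shortest such closed walk is 0 → 1 → 4 → 0, length 3.

3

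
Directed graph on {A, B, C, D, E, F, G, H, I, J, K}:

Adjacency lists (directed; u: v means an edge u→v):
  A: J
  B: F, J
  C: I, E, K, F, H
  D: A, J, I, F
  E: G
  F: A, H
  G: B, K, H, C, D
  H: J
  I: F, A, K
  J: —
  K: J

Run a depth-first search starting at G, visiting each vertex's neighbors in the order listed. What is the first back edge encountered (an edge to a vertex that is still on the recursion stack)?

DFS from G (visiting each vertex's neighbors in the order listed); mark gray on enter, black on exit:
G gray
  B gray
    F gray
      A gray
        J gray
        J black
      A black
      H gray
        H→J: J black — skip
      H black
    F black
    B→J: J black — skip
  B black
  K gray
    K→J: J black — skip
  K black
  G→H: H black — skip
  C gray
    I gray
      I→F: F black — skip
      I→A: A black — skip
      I→K: K black — skip
    I black
    E gray
      E→G: G is gray → back edge
First back edge: E → G.

E→G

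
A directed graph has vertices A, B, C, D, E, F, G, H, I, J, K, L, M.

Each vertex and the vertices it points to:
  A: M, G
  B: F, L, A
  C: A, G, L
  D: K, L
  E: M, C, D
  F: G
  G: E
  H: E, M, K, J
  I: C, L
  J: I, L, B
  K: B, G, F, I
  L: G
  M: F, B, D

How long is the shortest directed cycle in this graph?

3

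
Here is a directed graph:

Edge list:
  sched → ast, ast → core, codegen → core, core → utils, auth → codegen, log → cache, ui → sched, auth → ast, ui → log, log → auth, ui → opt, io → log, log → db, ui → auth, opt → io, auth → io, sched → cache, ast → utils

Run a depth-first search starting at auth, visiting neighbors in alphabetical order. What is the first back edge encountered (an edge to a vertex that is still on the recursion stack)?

log→auth

DFS from auth (visiting neighbors in alphabetical order); mark gray on enter, black on exit:
auth gray
  ast gray
    core gray
      utils gray
      utils black
    core black
    ast→utils: utils black — skip
  ast black
  codegen gray
    codegen→core: core black — skip
  codegen black
  io gray
    log gray
      log→auth: auth is gray → back edge
First back edge: log → auth.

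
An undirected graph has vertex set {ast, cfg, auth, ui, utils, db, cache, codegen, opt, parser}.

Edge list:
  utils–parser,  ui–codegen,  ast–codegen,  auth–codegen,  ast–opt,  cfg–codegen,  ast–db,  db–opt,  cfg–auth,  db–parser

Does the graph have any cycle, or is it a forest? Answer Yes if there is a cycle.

DFS, tracking each vertex's parent; an edge to a visited non-parent vertex closes a cycle.
Start from db:
visit db (parent –)
  visit parser (parent db)
    parser–db: parent, skip
    visit utils (parent parser)
      utils–parser: parent, skip
  visit ast (parent db)
    visit opt (parent ast)
      opt–db: db visited and ≠ parent → cycle
Cycle: db – ast – opt – db.

Yes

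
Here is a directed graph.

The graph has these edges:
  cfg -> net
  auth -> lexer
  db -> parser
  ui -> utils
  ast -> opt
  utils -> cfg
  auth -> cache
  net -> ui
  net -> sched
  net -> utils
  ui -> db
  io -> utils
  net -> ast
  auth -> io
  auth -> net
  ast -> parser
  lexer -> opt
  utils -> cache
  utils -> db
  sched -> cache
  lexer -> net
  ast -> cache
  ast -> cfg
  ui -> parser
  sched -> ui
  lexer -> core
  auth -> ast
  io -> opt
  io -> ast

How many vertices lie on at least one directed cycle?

6

A vertex is on a directed cycle iff it belongs to a strongly connected component of size ≥ 2 (or has a self-loop).
The vertices on cycles are {ui, ast, cfg, net, sched, utils} — 6 in total.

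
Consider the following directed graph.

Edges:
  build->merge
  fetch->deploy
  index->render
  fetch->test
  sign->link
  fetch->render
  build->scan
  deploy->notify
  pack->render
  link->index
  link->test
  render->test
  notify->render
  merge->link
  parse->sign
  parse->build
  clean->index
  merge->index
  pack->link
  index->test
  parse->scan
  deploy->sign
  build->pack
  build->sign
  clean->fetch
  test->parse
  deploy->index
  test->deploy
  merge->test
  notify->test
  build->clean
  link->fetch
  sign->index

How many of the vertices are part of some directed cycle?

13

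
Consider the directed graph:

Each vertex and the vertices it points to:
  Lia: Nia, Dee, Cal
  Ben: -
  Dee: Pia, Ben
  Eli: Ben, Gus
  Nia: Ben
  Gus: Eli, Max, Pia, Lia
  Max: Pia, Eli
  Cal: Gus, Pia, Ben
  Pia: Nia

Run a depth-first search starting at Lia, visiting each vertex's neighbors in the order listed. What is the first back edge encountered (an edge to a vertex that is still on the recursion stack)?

Eli→Gus

DFS from Lia (visiting each vertex's neighbors in the order listed); mark gray on enter, black on exit:
Lia gray
  Nia gray
    Ben gray
    Ben black
  Nia black
  Dee gray
    Pia gray
      Pia→Nia: Nia black — skip
    Pia black
    Dee→Ben: Ben black — skip
  Dee black
  Cal gray
    Gus gray
      Eli gray
        Eli→Ben: Ben black — skip
        Eli→Gus: Gus is gray → back edge
First back edge: Eli → Gus.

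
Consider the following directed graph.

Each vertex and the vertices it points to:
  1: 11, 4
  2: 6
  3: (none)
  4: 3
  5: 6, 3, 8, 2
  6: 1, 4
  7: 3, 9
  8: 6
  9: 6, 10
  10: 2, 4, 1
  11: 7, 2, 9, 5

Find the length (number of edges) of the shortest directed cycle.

For each vertex v, BFS finds the shortest path from v back to v.
The shortest such closed walk is 11 → 2 → 6 → 1 → 11, length 4.

4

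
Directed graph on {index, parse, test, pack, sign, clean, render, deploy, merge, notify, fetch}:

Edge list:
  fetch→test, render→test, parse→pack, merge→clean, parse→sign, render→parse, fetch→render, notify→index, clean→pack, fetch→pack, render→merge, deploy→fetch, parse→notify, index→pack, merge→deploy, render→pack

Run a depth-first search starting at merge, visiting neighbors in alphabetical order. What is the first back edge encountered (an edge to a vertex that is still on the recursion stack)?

DFS from merge (visiting neighbors in alphabetical order); mark gray on enter, black on exit:
merge gray
  clean gray
    pack gray
    pack black
  clean black
  deploy gray
    fetch gray
      fetch→pack: pack black — skip
      render gray
        render→merge: merge is gray → back edge
First back edge: render → merge.

render→merge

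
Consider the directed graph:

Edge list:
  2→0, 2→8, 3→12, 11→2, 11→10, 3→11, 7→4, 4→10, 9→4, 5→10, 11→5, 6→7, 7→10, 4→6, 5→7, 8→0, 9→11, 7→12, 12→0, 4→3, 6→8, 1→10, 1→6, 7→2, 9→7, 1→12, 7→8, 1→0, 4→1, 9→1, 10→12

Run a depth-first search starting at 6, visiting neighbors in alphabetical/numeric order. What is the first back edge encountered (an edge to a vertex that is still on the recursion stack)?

1→6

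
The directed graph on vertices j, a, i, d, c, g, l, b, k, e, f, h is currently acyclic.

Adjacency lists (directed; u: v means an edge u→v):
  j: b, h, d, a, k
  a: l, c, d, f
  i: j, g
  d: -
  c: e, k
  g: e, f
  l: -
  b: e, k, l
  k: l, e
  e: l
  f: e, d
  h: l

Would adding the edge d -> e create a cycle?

No

Adding d→e creates a cycle iff e can already reach d.
Explore from e: no path reaches d. The graph stays acyclic.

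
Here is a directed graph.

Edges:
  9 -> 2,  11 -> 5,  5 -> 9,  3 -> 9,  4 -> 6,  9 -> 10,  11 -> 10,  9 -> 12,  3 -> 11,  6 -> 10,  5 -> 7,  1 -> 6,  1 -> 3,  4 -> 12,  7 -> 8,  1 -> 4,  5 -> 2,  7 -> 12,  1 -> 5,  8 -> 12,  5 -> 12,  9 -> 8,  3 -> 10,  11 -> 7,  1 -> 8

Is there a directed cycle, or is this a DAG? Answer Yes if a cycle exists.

DFS with white/gray/black marking, starting from 7:
7 gray
  12 gray
  12 black
  8 gray
    8→12: 12 black — skip
  8 black
7 black
1 gray
  3 gray
    10 gray
    10 black
    11 gray
      11→7: 7 black — skip
      11→10: 10 black — skip
      5 gray
        5→12: 12 black — skip
        5→7: 7 black — skip
        2 gray
        2 black
        9 gray
          9→8: 8 black — skip
          9→2: 2 black — skip
          9→12: 12 black — skip
          9→10: 10 black — skip
        9 black
      5 black
    11 black
    3→9: 9 black — skip
  3 black
  6 gray
    6→10: 10 black — skip
  6 black
  1→8: 8 black — skip
  1→5: 5 black — skip
  4 gray
    4→6: 6 black — skip
    4→12: 12 black — skip
  4 black
1 black
Every edge goes to a white or black vertex — no back edge, so the graph is acyclic.

No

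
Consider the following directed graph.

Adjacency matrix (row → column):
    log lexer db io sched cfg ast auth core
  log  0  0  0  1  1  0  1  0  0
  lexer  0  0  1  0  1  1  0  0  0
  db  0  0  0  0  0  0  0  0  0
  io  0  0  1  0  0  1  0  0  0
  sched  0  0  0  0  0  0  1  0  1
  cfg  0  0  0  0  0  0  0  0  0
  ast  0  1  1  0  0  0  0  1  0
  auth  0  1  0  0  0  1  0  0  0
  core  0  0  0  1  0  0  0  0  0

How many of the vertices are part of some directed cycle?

4

A vertex is on a directed cycle iff it belongs to a strongly connected component of size ≥ 2 (or has a self-loop).
The vertices on cycles are {ast, auth, lexer, sched} — 4 in total.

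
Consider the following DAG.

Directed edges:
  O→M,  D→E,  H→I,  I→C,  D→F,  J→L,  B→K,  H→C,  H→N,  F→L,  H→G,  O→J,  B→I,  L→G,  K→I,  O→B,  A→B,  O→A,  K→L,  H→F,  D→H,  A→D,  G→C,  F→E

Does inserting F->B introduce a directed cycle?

No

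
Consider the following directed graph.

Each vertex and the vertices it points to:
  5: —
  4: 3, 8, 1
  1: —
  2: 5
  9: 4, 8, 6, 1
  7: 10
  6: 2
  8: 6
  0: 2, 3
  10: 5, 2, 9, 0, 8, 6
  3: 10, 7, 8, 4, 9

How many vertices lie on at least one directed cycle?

A vertex is on a directed cycle iff it belongs to a strongly connected component of size ≥ 2 (or has a self-loop).
The vertices on cycles are {0, 3, 4, 7, 9, 10} — 6 in total.

6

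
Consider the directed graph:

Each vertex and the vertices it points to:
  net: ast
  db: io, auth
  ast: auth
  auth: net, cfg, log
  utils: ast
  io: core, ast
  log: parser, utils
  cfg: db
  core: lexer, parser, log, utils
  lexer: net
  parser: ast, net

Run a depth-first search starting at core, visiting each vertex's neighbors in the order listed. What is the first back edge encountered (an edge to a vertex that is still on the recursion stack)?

auth→net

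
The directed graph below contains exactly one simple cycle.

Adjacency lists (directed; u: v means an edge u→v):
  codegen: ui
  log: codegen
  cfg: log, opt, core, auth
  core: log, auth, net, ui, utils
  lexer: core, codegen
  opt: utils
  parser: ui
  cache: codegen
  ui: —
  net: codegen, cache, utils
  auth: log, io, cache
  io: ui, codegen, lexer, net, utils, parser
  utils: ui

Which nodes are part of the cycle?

DFS with gray/black marking from core:
core gray
  log gray
    codegen gray
      ui gray
      ui black
    codegen black
  log black
  auth gray
    auth→log: log black — skip
    io gray
      io→ui: ui black — skip
      io→codegen: codegen black — skip
      lexer gray
        lexer→core: core is gray → back edge
Back edge closes the cycle core → auth → io → lexer → core; its vertices are {io, auth, core, lexer}.

io, auth, core, lexer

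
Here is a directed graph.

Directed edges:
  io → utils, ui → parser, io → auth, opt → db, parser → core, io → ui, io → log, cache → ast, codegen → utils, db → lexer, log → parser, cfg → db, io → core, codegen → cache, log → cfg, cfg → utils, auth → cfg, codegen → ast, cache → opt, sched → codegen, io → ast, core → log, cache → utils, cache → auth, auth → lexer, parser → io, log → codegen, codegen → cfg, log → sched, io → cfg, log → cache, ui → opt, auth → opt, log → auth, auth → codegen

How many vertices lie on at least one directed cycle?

A vertex is on a directed cycle iff it belongs to a strongly connected component of size ≥ 2 (or has a self-loop).
The vertices on cycles are {io, ui, log, auth, core, cache, parser, codegen} — 8 in total.

8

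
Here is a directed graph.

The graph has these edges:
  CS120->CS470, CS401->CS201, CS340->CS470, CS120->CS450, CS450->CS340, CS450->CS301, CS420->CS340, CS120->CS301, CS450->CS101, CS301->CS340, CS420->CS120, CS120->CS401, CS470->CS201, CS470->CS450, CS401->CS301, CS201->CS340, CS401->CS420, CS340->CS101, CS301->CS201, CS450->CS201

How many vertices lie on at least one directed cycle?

A vertex is on a directed cycle iff it belongs to a strongly connected component of size ≥ 2 (or has a self-loop).
The vertices on cycles are {CS120, CS201, CS301, CS340, CS401, CS420, CS450, CS470} — 8 in total.

8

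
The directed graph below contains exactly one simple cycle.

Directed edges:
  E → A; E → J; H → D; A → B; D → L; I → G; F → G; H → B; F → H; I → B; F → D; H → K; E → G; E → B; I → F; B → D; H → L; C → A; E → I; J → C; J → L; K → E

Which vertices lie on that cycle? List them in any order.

E, F, H, I, K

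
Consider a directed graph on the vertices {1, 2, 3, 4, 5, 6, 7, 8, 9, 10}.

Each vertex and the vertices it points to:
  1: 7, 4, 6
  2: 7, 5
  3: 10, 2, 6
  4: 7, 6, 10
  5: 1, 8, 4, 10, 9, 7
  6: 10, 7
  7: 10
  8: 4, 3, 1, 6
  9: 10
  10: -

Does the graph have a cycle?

Yes

DFS with white/gray/black marking, starting from 5:
5 gray
  1 gray
    7 gray
      10 gray
      10 black
    7 black
    4 gray
      4→7: 7 black — skip
      6 gray
        6→10: 10 black — skip
        6→7: 7 black — skip
      6 black
      4→10: 10 black — skip
    4 black
    1→6: 6 black — skip
  1 black
  8 gray
    8→4: 4 black — skip
    3 gray
      3→10: 10 black — skip
      2 gray
        2→7: 7 black — skip
        2→5: 5 is gray → back edge
Back edge found, so a cycle exists: 5 → 8 → 3 → 2 → 5.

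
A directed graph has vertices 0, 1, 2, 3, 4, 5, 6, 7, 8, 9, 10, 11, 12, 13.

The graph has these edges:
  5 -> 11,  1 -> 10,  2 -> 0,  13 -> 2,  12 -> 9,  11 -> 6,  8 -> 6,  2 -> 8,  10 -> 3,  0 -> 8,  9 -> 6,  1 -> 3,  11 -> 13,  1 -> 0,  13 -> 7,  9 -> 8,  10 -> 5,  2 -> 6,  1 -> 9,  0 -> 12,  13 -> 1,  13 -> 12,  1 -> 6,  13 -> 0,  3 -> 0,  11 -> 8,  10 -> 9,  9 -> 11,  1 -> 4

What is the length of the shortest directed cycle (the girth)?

4

For each vertex v, BFS finds the shortest path from v back to v.
The shortest such closed walk is 13 → 1 → 9 → 11 → 13, length 4.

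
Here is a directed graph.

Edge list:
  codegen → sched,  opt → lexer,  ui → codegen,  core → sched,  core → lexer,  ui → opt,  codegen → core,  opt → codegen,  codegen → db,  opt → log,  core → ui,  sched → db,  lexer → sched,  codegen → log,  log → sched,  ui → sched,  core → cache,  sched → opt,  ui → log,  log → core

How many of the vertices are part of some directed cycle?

7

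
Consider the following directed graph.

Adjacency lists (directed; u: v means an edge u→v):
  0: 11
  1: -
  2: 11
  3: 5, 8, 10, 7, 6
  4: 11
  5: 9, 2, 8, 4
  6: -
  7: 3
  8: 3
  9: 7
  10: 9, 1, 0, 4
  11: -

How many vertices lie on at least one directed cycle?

A vertex is on a directed cycle iff it belongs to a strongly connected component of size ≥ 2 (or has a self-loop).
The vertices on cycles are {3, 5, 7, 8, 9, 10} — 6 in total.

6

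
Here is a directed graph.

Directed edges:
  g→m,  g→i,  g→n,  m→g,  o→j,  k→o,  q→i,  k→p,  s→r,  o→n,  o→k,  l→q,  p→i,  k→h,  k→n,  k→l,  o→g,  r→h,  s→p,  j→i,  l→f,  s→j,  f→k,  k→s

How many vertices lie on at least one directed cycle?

A vertex is on a directed cycle iff it belongs to a strongly connected component of size ≥ 2 (or has a self-loop).
The vertices on cycles are {f, g, k, l, m, o} — 6 in total.

6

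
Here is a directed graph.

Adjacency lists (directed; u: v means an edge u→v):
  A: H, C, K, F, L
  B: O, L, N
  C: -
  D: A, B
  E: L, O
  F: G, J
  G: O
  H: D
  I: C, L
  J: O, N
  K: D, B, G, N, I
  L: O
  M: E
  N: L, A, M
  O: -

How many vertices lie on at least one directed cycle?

8

A vertex is on a directed cycle iff it belongs to a strongly connected component of size ≥ 2 (or has a self-loop).
The vertices on cycles are {A, B, D, F, H, J, K, N} — 8 in total.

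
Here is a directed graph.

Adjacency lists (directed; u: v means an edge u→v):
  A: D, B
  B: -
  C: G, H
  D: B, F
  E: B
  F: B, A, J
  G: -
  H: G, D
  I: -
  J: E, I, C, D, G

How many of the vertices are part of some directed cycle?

6

A vertex is on a directed cycle iff it belongs to a strongly connected component of size ≥ 2 (or has a self-loop).
The vertices on cycles are {A, C, D, F, H, J} — 6 in total.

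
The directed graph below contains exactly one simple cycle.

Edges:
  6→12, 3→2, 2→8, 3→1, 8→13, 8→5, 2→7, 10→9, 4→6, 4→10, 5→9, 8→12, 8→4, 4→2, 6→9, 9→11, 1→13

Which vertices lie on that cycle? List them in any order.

2, 4, 8

DFS with gray/black marking from 2:
2 gray
  8 gray
    13 gray
    13 black
    5 gray
      9 gray
        11 gray
        11 black
      9 black
    5 black
    4 gray
      10 gray
        10→9: 9 black — skip
      10 black
      4→2: 2 is gray → back edge
Back edge closes the cycle 2 → 8 → 4 → 2; its vertices are {2, 4, 8}.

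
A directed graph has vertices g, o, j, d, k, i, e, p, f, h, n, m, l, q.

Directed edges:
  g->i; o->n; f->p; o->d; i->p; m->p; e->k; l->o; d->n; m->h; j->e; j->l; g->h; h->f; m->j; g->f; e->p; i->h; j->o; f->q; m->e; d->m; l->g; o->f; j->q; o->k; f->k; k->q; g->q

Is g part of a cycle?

g lies on a cycle iff there is a path from g back to itself.
Exploring from g, it never reaches itself; equivalently, its strongly connected component is a singleton.

No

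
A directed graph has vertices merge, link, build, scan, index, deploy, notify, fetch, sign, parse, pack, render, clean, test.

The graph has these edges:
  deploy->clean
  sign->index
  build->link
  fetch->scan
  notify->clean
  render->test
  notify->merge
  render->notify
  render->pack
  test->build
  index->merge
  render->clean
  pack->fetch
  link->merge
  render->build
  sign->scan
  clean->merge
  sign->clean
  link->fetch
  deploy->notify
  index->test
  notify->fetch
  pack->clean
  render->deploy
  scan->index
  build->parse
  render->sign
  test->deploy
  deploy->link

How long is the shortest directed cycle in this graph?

6

For each vertex v, BFS finds the shortest path from v back to v.
The shortest such closed walk is test → build → link → fetch → scan → index → test, length 6.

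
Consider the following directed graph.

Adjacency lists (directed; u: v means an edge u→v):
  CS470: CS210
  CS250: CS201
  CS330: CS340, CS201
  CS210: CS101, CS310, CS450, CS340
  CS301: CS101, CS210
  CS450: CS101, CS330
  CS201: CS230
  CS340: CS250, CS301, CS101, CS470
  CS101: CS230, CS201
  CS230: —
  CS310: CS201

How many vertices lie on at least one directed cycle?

6

A vertex is on a directed cycle iff it belongs to a strongly connected component of size ≥ 2 (or has a self-loop).
The vertices on cycles are {CS210, CS301, CS330, CS340, CS450, CS470} — 6 in total.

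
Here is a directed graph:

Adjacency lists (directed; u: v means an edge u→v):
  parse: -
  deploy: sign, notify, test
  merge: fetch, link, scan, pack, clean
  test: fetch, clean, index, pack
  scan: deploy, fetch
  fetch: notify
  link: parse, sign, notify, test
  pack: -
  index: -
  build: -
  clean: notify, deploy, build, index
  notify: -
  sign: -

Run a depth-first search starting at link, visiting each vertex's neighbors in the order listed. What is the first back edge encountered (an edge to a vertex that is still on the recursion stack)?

deploy→test

DFS from link (visiting each vertex's neighbors in the order listed); mark gray on enter, black on exit:
link gray
  parse gray
  parse black
  sign gray
  sign black
  notify gray
  notify black
  test gray
    fetch gray
      fetch→notify: notify black — skip
    fetch black
    clean gray
      clean→notify: notify black — skip
      deploy gray
        deploy→sign: sign black — skip
        deploy→notify: notify black — skip
        deploy→test: test is gray → back edge
First back edge: deploy → test.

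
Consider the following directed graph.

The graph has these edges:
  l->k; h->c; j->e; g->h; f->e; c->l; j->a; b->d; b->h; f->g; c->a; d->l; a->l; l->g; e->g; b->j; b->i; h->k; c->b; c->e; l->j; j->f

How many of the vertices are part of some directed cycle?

A vertex is on a directed cycle iff it belongs to a strongly connected component of size ≥ 2 (or has a self-loop).
The vertices on cycles are {a, b, c, d, e, f, g, h, j, l} — 10 in total.

10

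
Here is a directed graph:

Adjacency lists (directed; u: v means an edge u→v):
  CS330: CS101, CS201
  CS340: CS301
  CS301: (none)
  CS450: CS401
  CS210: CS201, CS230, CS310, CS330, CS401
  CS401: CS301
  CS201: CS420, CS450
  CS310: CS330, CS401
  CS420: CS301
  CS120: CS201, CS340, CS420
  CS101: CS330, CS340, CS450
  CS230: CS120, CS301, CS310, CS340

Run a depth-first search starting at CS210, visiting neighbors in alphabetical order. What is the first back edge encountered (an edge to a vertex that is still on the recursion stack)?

DFS from CS210 (visiting neighbors in alphabetical order); mark gray on enter, black on exit:
CS210 gray
  CS201 gray
    CS420 gray
      CS301 gray
      CS301 black
    CS420 black
    CS450 gray
      CS401 gray
        CS401→CS301: CS301 black — skip
      CS401 black
    CS450 black
  CS201 black
  CS230 gray
    CS120 gray
      CS120→CS201: CS201 black — skip
      CS340 gray
        CS340→CS301: CS301 black — skip
      CS340 black
      CS120→CS420: CS420 black — skip
    CS120 black
    CS230→CS301: CS301 black — skip
    CS310 gray
      CS330 gray
        CS101 gray
          CS101→CS330: CS330 is gray → back edge
First back edge: CS101 → CS330.

CS101->CS330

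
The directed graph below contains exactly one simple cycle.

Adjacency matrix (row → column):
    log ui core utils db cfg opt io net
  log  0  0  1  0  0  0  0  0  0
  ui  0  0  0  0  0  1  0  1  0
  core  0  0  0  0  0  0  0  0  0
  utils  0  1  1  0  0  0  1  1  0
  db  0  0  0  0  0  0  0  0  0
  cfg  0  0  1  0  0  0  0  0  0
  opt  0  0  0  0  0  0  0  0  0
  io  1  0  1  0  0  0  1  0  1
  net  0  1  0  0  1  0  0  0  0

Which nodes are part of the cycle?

io, ui, net

DFS with gray/black marking from io:
io gray
  opt gray
  opt black
  log gray
    core gray
    core black
  log black
  net gray
    db gray
    db black
    ui gray
      ui→io: io is gray → back edge
Back edge closes the cycle io → net → ui → io; its vertices are {io, ui, net}.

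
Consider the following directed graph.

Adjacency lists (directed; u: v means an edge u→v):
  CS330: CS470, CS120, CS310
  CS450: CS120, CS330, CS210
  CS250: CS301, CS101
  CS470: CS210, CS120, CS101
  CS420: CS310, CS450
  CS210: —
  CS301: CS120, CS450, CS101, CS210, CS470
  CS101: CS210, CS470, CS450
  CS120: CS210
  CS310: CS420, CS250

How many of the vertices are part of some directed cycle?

8

A vertex is on a directed cycle iff it belongs to a strongly connected component of size ≥ 2 (or has a self-loop).
The vertices on cycles are {CS101, CS250, CS301, CS310, CS330, CS420, CS450, CS470} — 8 in total.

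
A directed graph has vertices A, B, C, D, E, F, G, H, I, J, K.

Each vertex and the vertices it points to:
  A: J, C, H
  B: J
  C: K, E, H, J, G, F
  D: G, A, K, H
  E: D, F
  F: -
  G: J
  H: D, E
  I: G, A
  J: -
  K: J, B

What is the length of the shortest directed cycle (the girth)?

2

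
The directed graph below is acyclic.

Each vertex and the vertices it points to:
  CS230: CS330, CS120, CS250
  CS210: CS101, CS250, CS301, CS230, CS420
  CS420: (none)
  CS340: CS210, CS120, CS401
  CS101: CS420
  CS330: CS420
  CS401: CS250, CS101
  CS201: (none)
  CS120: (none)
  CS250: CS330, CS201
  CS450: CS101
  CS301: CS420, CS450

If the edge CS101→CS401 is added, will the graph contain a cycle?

Yes

Adding CS101→CS401 creates a cycle iff CS401 can already reach CS101.
Path from CS401: CS401 → CS101.
So CS401 → … → CS101 → CS401 is a cycle.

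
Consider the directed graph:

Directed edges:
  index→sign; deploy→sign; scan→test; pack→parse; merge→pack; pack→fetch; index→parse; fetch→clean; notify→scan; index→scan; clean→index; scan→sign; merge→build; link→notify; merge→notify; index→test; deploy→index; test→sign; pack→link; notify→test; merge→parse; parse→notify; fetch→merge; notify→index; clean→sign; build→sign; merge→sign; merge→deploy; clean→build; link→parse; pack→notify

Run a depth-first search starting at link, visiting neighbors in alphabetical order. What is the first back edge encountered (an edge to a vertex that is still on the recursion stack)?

parse→notify

DFS from link (visiting neighbors in alphabetical order); mark gray on enter, black on exit:
link gray
  notify gray
    index gray
      parse gray
        parse→notify: notify is gray → back edge
First back edge: parse → notify.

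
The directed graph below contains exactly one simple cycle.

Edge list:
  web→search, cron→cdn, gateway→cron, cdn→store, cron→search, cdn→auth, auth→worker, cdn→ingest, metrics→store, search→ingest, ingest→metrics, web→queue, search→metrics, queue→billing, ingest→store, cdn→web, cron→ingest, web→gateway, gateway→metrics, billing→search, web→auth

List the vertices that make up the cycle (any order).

DFS with gray/black marking from cdn:
cdn gray
  web gray
    gateway gray
      cron gray
        cron→cdn: cdn is gray → back edge
Back edge closes the cycle cdn → web → gateway → cron → cdn; its vertices are {cdn, web, cron, gateway}.

cdn, web, cron, gateway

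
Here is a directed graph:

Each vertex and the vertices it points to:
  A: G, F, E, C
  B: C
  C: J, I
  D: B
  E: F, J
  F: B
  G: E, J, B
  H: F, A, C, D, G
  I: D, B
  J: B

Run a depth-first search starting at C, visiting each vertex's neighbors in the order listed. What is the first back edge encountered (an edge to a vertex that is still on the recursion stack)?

DFS from C (visiting each vertex's neighbors in the order listed); mark gray on enter, black on exit:
C gray
  J gray
    B gray
      B→C: C is gray → back edge
First back edge: B → C.

B→C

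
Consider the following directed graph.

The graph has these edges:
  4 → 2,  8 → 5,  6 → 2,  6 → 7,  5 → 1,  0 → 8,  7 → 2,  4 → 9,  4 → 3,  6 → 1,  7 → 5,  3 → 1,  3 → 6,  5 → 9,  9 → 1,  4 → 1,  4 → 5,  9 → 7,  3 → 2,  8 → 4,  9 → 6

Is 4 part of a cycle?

4 lies on a cycle iff there is a path from 4 back to itself.
Exploring from 4, it never reaches itself; equivalently, its strongly connected component is a singleton.

No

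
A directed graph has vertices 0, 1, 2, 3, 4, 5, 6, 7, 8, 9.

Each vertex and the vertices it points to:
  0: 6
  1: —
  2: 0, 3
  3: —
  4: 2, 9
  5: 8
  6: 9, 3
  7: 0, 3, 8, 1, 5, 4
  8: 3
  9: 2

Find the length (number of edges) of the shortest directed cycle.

4

For each vertex v, BFS finds the shortest path from v back to v.
The shortest such closed walk is 0 → 6 → 9 → 2 → 0, length 4.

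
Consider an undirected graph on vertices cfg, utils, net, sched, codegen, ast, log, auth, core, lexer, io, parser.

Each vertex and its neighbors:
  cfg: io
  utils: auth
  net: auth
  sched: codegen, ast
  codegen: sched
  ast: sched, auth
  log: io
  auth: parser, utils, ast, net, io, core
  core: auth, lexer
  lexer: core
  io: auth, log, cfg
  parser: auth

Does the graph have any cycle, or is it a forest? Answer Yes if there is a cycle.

No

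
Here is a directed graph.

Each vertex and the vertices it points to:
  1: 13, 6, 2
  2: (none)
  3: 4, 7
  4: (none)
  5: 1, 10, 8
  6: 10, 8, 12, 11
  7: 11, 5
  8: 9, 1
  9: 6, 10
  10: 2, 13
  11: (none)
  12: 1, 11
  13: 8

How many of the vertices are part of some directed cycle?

7

A vertex is on a directed cycle iff it belongs to a strongly connected component of size ≥ 2 (or has a self-loop).
The vertices on cycles are {1, 6, 8, 9, 10, 12, 13} — 7 in total.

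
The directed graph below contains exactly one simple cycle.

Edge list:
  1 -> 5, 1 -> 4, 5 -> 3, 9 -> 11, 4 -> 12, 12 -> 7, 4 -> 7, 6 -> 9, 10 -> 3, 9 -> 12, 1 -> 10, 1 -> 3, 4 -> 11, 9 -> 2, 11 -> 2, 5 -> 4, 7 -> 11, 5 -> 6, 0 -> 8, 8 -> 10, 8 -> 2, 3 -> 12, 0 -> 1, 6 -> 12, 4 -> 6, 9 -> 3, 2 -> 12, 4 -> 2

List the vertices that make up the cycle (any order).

DFS with gray/black marking from 7:
7 gray
  11 gray
    2 gray
      12 gray
        12→7: 7 is gray → back edge
Back edge closes the cycle 7 → 11 → 2 → 12 → 7; its vertices are {2, 7, 11, 12}.

2, 7, 11, 12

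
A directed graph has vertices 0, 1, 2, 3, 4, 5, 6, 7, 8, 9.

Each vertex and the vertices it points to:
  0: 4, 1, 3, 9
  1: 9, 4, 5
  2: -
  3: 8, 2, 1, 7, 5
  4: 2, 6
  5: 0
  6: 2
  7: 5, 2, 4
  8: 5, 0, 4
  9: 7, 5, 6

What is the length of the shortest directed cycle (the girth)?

3

For each vertex v, BFS finds the shortest path from v back to v.
The shortest such closed walk is 0 → 9 → 5 → 0, length 3.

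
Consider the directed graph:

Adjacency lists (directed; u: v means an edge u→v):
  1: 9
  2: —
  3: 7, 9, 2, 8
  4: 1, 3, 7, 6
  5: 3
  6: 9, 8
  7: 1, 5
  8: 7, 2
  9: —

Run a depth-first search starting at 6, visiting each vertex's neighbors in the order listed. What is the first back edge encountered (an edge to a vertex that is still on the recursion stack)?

3→7

DFS from 6 (visiting each vertex's neighbors in the order listed); mark gray on enter, black on exit:
6 gray
  9 gray
  9 black
  8 gray
    7 gray
      1 gray
        1→9: 9 black — skip
      1 black
      5 gray
        3 gray
          3→7: 7 is gray → back edge
First back edge: 3 → 7.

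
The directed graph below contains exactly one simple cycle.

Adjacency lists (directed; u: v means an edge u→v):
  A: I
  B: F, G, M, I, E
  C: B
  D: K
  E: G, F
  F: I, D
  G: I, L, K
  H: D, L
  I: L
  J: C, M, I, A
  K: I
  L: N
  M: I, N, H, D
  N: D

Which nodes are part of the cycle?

D, I, K, L, N

DFS with gray/black marking from N:
N gray
  D gray
    K gray
      I gray
        L gray
          L→N: N is gray → back edge
Back edge closes the cycle N → D → K → I → L → N; its vertices are {D, I, K, L, N}.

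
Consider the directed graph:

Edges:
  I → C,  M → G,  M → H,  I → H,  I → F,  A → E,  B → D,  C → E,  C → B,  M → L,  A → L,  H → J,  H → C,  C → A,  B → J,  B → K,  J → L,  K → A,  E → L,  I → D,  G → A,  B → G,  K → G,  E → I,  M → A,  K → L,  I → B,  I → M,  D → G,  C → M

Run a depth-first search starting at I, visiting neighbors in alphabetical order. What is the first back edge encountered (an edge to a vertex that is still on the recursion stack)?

E→I

DFS from I (visiting neighbors in alphabetical order); mark gray on enter, black on exit:
I gray
  B gray
    D gray
      G gray
        A gray
          E gray
            E→I: I is gray → back edge
First back edge: E → I.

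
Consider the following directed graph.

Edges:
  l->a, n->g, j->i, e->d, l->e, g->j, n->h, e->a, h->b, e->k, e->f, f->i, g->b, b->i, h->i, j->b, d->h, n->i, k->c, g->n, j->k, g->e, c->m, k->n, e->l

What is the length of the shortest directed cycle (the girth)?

For each vertex v, BFS finds the shortest path from v back to v.
The shortest such closed walk is g → n → g, length 2.

2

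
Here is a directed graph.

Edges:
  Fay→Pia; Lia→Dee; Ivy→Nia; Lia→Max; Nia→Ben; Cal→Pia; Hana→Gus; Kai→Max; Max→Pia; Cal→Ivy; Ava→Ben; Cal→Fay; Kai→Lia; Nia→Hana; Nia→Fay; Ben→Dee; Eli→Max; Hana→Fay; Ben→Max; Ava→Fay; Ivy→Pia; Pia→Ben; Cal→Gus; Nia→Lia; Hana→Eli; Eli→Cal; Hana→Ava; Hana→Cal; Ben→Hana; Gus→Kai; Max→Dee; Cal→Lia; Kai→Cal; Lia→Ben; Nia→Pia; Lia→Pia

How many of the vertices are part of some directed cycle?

A vertex is on a directed cycle iff it belongs to a strongly connected component of size ≥ 2 (or has a self-loop).
The vertices on cycles are {Ava, Ben, Cal, Eli, Fay, Gus, Ivy, Kai, Lia, Max, Nia, Pia, Hana} — 13 in total.

13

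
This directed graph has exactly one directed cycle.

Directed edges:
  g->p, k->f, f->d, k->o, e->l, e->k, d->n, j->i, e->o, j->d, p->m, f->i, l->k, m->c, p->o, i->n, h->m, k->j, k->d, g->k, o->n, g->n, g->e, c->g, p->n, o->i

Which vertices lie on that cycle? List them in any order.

c, g, m, p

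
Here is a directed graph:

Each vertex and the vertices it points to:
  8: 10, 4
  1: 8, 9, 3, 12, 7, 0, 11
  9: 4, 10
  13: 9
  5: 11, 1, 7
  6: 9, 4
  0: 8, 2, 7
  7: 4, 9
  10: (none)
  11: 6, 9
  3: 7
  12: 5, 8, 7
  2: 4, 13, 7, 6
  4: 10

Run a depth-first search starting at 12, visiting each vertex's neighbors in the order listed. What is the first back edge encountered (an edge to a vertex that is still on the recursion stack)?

DFS from 12 (visiting each vertex's neighbors in the order listed); mark gray on enter, black on exit:
12 gray
  5 gray
    11 gray
      6 gray
        9 gray
          4 gray
            10 gray
            10 black
          4 black
          9→10: 10 black — skip
        9 black
        6→4: 4 black — skip
      6 black
      11→9: 9 black — skip
    11 black
    1 gray
      8 gray
        8→10: 10 black — skip
        8→4: 4 black — skip
      8 black
      1→9: 9 black — skip
      3 gray
        7 gray
          7→4: 4 black — skip
          7→9: 9 black — skip
        7 black
      3 black
      1→12: 12 is gray → back edge
First back edge: 1 → 12.

1->12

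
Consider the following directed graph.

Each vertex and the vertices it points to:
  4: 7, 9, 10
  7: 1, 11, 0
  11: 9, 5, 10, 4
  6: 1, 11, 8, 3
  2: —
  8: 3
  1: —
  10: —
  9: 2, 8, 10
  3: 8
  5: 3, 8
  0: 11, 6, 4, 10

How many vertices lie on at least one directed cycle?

7

A vertex is on a directed cycle iff it belongs to a strongly connected component of size ≥ 2 (or has a self-loop).
The vertices on cycles are {0, 3, 4, 6, 7, 8, 11} — 7 in total.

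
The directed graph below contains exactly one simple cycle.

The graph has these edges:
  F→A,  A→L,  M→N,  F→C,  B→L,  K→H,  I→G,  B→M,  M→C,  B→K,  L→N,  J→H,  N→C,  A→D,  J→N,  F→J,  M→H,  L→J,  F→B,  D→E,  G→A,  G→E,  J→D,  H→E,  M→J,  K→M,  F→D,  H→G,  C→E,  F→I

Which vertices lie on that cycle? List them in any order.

A, G, H, J, L

DFS with gray/black marking from A:
A gray
  L gray
    N gray
      C gray
        E gray
        E black
      C black
    N black
    J gray
      J→N: N black — skip
      H gray
        G gray
          G→E: E black — skip
          G→A: A is gray → back edge
Back edge closes the cycle A → L → J → H → G → A; its vertices are {A, G, H, J, L}.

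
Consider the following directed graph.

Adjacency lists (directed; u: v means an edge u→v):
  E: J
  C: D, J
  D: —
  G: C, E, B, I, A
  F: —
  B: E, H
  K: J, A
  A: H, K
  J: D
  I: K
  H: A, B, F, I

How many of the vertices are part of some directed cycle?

A vertex is on a directed cycle iff it belongs to a strongly connected component of size ≥ 2 (or has a self-loop).
The vertices on cycles are {A, B, H, I, K} — 5 in total.

5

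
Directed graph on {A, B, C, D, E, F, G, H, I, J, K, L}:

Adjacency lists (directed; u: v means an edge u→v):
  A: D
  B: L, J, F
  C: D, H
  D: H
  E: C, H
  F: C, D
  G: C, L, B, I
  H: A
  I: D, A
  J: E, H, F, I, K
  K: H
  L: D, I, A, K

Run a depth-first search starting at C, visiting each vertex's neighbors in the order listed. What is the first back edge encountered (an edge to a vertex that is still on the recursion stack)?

A->D

DFS from C (visiting each vertex's neighbors in the order listed); mark gray on enter, black on exit:
C gray
  D gray
    H gray
      A gray
        A→D: D is gray → back edge
First back edge: A → D.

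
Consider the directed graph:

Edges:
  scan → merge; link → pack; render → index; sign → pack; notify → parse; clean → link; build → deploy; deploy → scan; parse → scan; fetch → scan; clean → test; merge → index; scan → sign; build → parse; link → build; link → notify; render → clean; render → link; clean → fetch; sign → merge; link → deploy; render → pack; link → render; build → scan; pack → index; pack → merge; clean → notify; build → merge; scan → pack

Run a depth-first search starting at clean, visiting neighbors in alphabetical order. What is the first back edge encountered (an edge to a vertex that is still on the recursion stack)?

render→clean

DFS from clean (visiting neighbors in alphabetical order); mark gray on enter, black on exit:
clean gray
  fetch gray
    scan gray
      merge gray
        index gray
        index black
      merge black
      pack gray
        pack→index: index black — skip
        pack→merge: merge black — skip
      pack black
      sign gray
        sign→merge: merge black — skip
        sign→pack: pack black — skip
      sign black
    scan black
  fetch black
  link gray
    build gray
      deploy gray
        deploy→scan: scan black — skip
      deploy black
      build→merge: merge black — skip
      parse gray
        parse→scan: scan black — skip
      parse black
      build→scan: scan black — skip
    build black
    link→deploy: deploy black — skip
    notify gray
      notify→parse: parse black — skip
    notify black
    link→pack: pack black — skip
    render gray
      render→clean: clean is gray → back edge
First back edge: render → clean.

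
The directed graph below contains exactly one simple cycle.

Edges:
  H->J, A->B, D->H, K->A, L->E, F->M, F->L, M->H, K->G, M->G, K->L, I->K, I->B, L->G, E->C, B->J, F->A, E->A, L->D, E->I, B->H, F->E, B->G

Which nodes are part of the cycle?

DFS with gray/black marking from L:
L gray
  E gray
    C gray
    C black
    A gray
      B gray
        G gray
        G black
        H gray
          J gray
          J black
        H black
        B→J: J black — skip
      B black
    A black
    I gray
      K gray
        K→A: A black — skip
        K→L: L is gray → back edge
Back edge closes the cycle L → E → I → K → L; its vertices are {E, I, K, L}.

E, I, K, L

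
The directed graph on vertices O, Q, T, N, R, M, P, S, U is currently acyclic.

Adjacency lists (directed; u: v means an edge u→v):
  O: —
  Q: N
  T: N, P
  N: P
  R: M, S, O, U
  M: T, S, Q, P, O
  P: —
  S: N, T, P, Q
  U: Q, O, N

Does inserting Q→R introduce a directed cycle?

Yes

Adding Q→R creates a cycle iff R can already reach Q.
Path from R: R → M → Q.
So R → … → Q → R is a cycle.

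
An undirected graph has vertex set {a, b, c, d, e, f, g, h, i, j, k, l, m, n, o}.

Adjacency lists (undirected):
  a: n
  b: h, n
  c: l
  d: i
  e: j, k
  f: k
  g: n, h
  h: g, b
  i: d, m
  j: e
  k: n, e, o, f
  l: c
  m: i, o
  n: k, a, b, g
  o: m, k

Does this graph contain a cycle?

Yes

DFS, tracking each vertex's parent; an edge to a visited non-parent vertex closes a cycle.
Start from d:
visit d (parent –)
  visit i (parent d)
    i–d: parent, skip
    visit m (parent i)
      m–i: parent, skip
      visit o (parent m)
        o–m: parent, skip
        visit k (parent o)
          visit n (parent k)
            n–k: parent, skip
            visit a (parent n)
              a–n: parent, skip
            visit b (parent n)
              visit h (parent b)
                visit g (parent h)
                  g–n: n visited and ≠ parent → cycle
Cycle: n – b – h – g – n.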